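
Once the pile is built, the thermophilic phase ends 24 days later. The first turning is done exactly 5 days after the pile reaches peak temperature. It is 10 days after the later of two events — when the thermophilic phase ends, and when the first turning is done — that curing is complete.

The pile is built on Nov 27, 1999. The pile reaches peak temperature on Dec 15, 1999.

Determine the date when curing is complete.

The pile is built: Nov 27, 1999.
The thermophilic phase ends: Nov 27, 1999 + 24 days = Dec 21, 1999.
The pile reaches peak temperature: Dec 15, 1999.
The first turning is done: Dec 15, 1999 + 5 days = Dec 20, 1999.
Both prerequisites met — the thermophilic phase ends (Dec 21, 1999), the first turning is done (Dec 20, 1999); the later is Dec 21, 1999.
Curing is complete: Dec 21, 1999 + 10 days = Dec 31, 1999.

Dec 31, 1999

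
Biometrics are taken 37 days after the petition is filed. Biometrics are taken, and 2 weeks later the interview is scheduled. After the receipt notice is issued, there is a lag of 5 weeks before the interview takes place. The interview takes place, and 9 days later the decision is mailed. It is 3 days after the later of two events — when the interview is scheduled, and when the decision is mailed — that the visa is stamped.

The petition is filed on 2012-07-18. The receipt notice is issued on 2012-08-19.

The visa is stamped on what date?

2012-10-05

The petition is filed: Jul 18, 2012.
Biometrics are taken: Jul 18, 2012 + 37 days = Aug 24, 2012.
The interview is scheduled: Aug 24, 2012 + 2 weeks = Sep 7, 2012.
The receipt notice is issued: Aug 19, 2012.
The interview takes place: Aug 19, 2012 + 5 weeks = Sep 23, 2012.
The decision is mailed: Sep 23, 2012 + 9 days = Oct 2, 2012.
Both prerequisites met — the interview is scheduled (Sep 7, 2012), the decision is mailed (Oct 2, 2012); the later is Oct 2, 2012.
The visa is stamped: Oct 2, 2012 + 3 days = Oct 5, 2012.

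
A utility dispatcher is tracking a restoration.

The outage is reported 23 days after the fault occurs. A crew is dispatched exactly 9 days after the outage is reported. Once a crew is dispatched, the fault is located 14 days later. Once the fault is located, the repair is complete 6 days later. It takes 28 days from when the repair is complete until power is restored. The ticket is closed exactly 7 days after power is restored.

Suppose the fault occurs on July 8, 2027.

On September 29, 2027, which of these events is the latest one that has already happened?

Power is restored

The fault occurs: Jul 8, 2027.
The outage is reported: Jul 8, 2027 + 23 days = Jul 31, 2027.
A crew is dispatched: Jul 31, 2027 + 9 days = Aug 9, 2027.
The fault is located: Aug 9, 2027 + 14 days = Aug 23, 2027.
The repair is complete: Aug 23, 2027 + 6 days = Aug 29, 2027.
Power is restored: Aug 29, 2027 + 28 days = Sep 26, 2027.
The ticket is closed: Sep 26, 2027 + 7 days = Oct 3, 2027.
Sep 29, 2027 falls between when power is restored (Sep 26, 2027) and when the ticket is closed (Oct 3, 2027).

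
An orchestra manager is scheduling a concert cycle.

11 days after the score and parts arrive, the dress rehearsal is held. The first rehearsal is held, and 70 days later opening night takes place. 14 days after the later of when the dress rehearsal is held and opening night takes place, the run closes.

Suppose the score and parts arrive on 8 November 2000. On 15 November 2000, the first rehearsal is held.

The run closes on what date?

7 February 2001

The score and parts arrive: Nov 8, 2000.
The dress rehearsal is held: Nov 8, 2000 + 11 days = Nov 19, 2000.
The first rehearsal is held: Nov 15, 2000.
Opening night takes place: Nov 15, 2000 + 70 days = Jan 24, 2001.
Both prerequisites met — the dress rehearsal is held (Nov 19, 2000), opening night takes place (Jan 24, 2001); the later is Jan 24, 2001.
The run closes: Jan 24, 2001 + 14 days = Feb 7, 2001.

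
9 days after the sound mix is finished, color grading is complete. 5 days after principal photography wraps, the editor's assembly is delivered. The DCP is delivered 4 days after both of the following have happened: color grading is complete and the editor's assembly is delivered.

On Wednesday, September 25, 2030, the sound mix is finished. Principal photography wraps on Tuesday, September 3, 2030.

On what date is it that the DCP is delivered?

The sound mix is finished: Sep 25, 2030.
Color grading is complete: Sep 25, 2030 + 9 days = Oct 4, 2030.
Principal photography wraps: Sep 3, 2030.
The editor's assembly is delivered: Sep 3, 2030 + 5 days = Sep 8, 2030.
Both prerequisites met — color grading is complete (Oct 4, 2030), the editor's assembly is delivered (Sep 8, 2030); the later is Oct 4, 2030.
The DCP is delivered: Oct 4, 2030 + 4 days = Oct 8, 2030.

Tuesday, October 8, 2030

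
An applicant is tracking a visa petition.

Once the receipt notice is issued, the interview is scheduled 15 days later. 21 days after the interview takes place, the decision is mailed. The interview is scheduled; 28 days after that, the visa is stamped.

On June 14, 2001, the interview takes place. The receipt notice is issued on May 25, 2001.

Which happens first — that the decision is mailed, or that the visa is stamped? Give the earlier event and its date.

The decision is mailed — July 5, 2001

The interview takes place: Jun 14, 2001.
The decision is mailed: Jun 14, 2001 + 21 days = Jul 5, 2001.
The receipt notice is issued: May 25, 2001.
The interview is scheduled: May 25, 2001 + 15 days = Jun 9, 2001.
The visa is stamped: Jun 9, 2001 + 28 days = Jul 7, 2001.
Comparing: the decision is mailed on Jul 5, 2001 vs the visa is stamped on Jul 7, 2001. Earlier: the decision is mailed.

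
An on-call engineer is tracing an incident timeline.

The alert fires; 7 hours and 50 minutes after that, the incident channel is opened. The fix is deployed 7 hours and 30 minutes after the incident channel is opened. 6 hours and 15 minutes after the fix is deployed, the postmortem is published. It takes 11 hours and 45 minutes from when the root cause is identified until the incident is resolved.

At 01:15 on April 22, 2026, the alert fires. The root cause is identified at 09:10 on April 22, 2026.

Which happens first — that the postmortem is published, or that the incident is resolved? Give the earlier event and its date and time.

The incident is resolved — 20:55 on April 22, 2026

The alert fires: 01:15 Apr 22, 2026.
The incident channel is opened: 01:15 Apr 22, 2026 + 7h50m = 09:05 Apr 22, 2026.
The fix is deployed: 09:05 Apr 22, 2026 + 7h30m = 16:35 Apr 22, 2026.
The postmortem is published: 16:35 Apr 22, 2026 + 6h15m = 22:50 Apr 22, 2026.
The root cause is identified: 09:10 Apr 22, 2026.
The incident is resolved: 09:10 Apr 22, 2026 + 11h45m = 20:55 Apr 22, 2026.
Comparing: the postmortem is published at 22:50 Apr 22, 2026 vs the incident is resolved at 20:55 Apr 22, 2026. Earlier: the incident is resolved.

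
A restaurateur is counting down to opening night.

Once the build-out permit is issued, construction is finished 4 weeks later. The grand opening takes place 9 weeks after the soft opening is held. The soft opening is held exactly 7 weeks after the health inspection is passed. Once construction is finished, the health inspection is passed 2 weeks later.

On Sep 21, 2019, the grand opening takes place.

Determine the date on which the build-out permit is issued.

Apr 20, 2019

The grand opening takes place: Sep 21, 2019.
The soft opening is held: Sep 21, 2019 − 9 weeks = Jul 20, 2019.
The health inspection is passed: Jul 20, 2019 − 7 weeks = Jun 1, 2019.
Construction is finished: Jun 1, 2019 − 2 weeks = May 18, 2019.
The build-out permit is issued: May 18, 2019 − 4 weeks = Apr 20, 2019.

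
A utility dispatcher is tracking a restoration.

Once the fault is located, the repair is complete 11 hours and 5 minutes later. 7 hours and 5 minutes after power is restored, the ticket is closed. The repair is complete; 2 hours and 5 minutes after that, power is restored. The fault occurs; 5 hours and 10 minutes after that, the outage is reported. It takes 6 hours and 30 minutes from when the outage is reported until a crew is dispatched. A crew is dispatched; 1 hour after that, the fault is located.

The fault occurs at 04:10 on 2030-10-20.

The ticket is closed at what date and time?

The fault occurs: 04:10 Oct 20, 2030.
The outage is reported: 04:10 Oct 20, 2030 + 5h10m = 09:20 Oct 20, 2030.
A crew is dispatched: 09:20 Oct 20, 2030 + 6h30m = 15:50 Oct 20, 2030.
The fault is located: 15:50 Oct 20, 2030 + 1h = 16:50 Oct 20, 2030.
The repair is complete: 16:50 Oct 20, 2030 + 11h05m = 03:55 Oct 21, 2030.
Power is restored: 03:55 Oct 21, 2030 + 2h05m = 06:00 Oct 21, 2030.
The ticket is closed: 06:00 Oct 21, 2030 + 7h05m = 13:05 Oct 21, 2030.

13:05 on 2030-10-21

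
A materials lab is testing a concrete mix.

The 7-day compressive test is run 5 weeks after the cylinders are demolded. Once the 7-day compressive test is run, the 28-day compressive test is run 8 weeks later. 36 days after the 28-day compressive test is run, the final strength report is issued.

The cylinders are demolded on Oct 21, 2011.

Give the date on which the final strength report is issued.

The cylinders are demolded: Oct 21, 2011.
The 7-day compressive test is run: Oct 21, 2011 + 5 weeks = Nov 25, 2011.
The 28-day compressive test is run: Nov 25, 2011 + 8 weeks = Jan 20, 2012.
The final strength report is issued: Jan 20, 2012 + 36 days = Feb 25, 2012.

Feb 25, 2012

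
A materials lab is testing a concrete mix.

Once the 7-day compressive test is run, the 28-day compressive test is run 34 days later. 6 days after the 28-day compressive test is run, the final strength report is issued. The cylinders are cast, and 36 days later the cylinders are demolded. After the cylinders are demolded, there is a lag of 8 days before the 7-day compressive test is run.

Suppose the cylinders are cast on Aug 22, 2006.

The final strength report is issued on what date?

The cylinders are cast: Aug 22, 2006.
The cylinders are demolded: Aug 22, 2006 + 36 days = Sep 27, 2006.
The 7-day compressive test is run: Sep 27, 2006 + 8 days = Oct 5, 2006.
The 28-day compressive test is run: Oct 5, 2006 + 34 days = Nov 8, 2006.
The final strength report is issued: Nov 8, 2006 + 6 days = Nov 14, 2006.

Nov 14, 2006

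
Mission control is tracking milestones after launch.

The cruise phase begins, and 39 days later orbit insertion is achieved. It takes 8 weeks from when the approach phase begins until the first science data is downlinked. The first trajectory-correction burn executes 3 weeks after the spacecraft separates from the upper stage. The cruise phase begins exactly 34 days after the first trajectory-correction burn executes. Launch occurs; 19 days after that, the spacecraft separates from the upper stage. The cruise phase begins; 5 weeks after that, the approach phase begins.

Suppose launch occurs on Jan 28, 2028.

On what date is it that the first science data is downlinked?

Launch occurs: Jan 28, 2028.
The spacecraft separates from the upper stage: Jan 28, 2028 + 19 days = Feb 16, 2028.
The first trajectory-correction burn executes: Feb 16, 2028 + 3 weeks = Mar 8, 2028.
The cruise phase begins: Mar 8, 2028 + 34 days = Apr 11, 2028.
The approach phase begins: Apr 11, 2028 + 5 weeks = May 16, 2028.
The first science data is downlinked: May 16, 2028 + 8 weeks = Jul 11, 2028.

Jul 11, 2028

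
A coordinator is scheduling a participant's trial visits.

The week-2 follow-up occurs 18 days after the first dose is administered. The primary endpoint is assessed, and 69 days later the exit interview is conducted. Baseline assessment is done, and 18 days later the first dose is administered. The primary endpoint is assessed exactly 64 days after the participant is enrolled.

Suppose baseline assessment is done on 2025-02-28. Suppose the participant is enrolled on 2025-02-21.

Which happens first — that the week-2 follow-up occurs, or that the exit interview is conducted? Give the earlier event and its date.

Baseline assessment is done: Feb 28, 2025.
The first dose is administered: Feb 28, 2025 + 18 days = Mar 18, 2025.
The week-2 follow-up occurs: Mar 18, 2025 + 18 days = Apr 5, 2025.
The participant is enrolled: Feb 21, 2025.
The primary endpoint is assessed: Feb 21, 2025 + 64 days = Apr 26, 2025.
The exit interview is conducted: Apr 26, 2025 + 69 days = Jul 4, 2025.
Comparing: the week-2 follow-up occurs on Apr 5, 2025 vs the exit interview is conducted on Jul 4, 2025. Earlier: the week-2 follow-up occurs.

The week-2 follow-up occurs — 2025-04-05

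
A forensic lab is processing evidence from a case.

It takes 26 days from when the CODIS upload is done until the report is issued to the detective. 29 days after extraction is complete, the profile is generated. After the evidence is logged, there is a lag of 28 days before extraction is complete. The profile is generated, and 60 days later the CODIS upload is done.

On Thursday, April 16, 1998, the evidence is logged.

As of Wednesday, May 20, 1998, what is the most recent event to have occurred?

Extraction is complete

The evidence is logged: Apr 16, 1998.
Extraction is complete: Apr 16, 1998 + 28 days = May 14, 1998.
The profile is generated: May 14, 1998 + 29 days = Jun 12, 1998.
The CODIS upload is done: Jun 12, 1998 + 60 days = Aug 11, 1998.
The report is issued to the detective: Aug 11, 1998 + 26 days = Sep 6, 1998.
May 20, 1998 falls between when extraction is complete (May 14, 1998) and when the profile is generated (Jun 12, 1998).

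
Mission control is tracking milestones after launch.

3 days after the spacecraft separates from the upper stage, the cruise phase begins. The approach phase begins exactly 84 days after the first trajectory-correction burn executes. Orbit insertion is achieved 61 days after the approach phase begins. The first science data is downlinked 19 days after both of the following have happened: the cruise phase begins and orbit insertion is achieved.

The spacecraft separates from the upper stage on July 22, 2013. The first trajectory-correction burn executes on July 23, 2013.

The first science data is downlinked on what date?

January 3, 2014

The spacecraft separates from the upper stage: Jul 22, 2013.
The cruise phase begins: Jul 22, 2013 + 3 days = Jul 25, 2013.
The first trajectory-correction burn executes: Jul 23, 2013.
The approach phase begins: Jul 23, 2013 + 84 days = Oct 15, 2013.
Orbit insertion is achieved: Oct 15, 2013 + 61 days = Dec 15, 2013.
Both prerequisites met — the cruise phase begins (Jul 25, 2013), orbit insertion is achieved (Dec 15, 2013); the later is Dec 15, 2013.
The first science data is downlinked: Dec 15, 2013 + 19 days = Jan 3, 2014.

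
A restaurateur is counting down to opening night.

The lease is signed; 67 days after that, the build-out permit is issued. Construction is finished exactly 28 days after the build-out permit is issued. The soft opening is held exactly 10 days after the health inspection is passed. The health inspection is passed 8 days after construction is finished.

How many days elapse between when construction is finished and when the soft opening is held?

Causal path: construction is finished → the health inspection is passed → the soft opening is held.
Total delay along the path: 8 + 10 = 18 days.

18 days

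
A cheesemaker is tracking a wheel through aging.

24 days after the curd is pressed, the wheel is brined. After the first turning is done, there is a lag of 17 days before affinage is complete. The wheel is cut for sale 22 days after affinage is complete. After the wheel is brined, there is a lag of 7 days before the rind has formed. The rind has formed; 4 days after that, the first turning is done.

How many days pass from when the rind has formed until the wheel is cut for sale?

Causal path: the rind has formed → the first turning is done → affinage is complete → the wheel is cut for sale.
Total delay along the path: 4 + 17 + 22 = 43 days.

43 days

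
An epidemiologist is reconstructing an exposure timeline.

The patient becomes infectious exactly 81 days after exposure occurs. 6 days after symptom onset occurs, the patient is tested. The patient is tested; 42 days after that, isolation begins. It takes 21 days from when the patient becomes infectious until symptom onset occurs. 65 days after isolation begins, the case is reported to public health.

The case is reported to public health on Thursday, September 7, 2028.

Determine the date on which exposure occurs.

Saturday, February 5, 2028

The case is reported to public health: Sep 7, 2028.
Isolation begins: Sep 7, 2028 − 65 days = Jul 4, 2028.
The patient is tested: Jul 4, 2028 − 42 days = May 23, 2028.
Symptom onset occurs: May 23, 2028 − 6 days = May 17, 2028.
The patient becomes infectious: May 17, 2028 − 21 days = Apr 26, 2028.
Exposure occurs: Apr 26, 2028 − 81 days = Feb 5, 2028.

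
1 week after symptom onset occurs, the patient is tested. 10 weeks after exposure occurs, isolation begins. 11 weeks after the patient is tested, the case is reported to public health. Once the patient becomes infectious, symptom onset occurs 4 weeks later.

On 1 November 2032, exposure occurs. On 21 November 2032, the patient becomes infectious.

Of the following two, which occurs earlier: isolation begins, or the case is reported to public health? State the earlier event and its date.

Exposure occurs: Nov 1, 2032.
Isolation begins: Nov 1, 2032 + 10 weeks = Jan 10, 2033.
The patient becomes infectious: Nov 21, 2032.
Symptom onset occurs: Nov 21, 2032 + 4 weeks = Dec 19, 2032.
The patient is tested: Dec 19, 2032 + 1 week = Dec 26, 2032.
The case is reported to public health: Dec 26, 2032 + 11 weeks = Mar 13, 2033.
Comparing: isolation begins on Jan 10, 2033 vs the case is reported to public health on Mar 13, 2033. Earlier: isolation begins.

Isolation begins — 10 January 2033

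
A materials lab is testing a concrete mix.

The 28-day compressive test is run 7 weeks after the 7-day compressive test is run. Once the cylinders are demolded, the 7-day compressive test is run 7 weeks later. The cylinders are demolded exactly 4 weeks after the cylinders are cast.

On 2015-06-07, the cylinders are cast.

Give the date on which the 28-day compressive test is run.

The cylinders are cast: Jun 7, 2015.
The cylinders are demolded: Jun 7, 2015 + 4 weeks = Jul 5, 2015.
The 7-day compressive test is run: Jul 5, 2015 + 7 weeks = Aug 23, 2015.
The 28-day compressive test is run: Aug 23, 2015 + 7 weeks = Oct 11, 2015.

2015-10-11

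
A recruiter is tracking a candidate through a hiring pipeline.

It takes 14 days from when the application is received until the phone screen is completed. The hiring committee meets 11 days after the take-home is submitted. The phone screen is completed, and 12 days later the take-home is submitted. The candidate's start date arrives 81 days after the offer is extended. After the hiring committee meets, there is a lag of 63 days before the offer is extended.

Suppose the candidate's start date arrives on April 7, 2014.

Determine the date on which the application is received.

The candidate's start date arrives: Apr 7, 2014.
The offer is extended: Apr 7, 2014 − 81 days = Jan 16, 2014.
The hiring committee meets: Jan 16, 2014 − 63 days = Nov 14, 2013.
The take-home is submitted: Nov 14, 2013 − 11 days = Nov 3, 2013.
The phone screen is completed: Nov 3, 2013 − 12 days = Oct 22, 2013.
The application is received: Oct 22, 2013 − 14 days = Oct 8, 2013.

October 8, 2013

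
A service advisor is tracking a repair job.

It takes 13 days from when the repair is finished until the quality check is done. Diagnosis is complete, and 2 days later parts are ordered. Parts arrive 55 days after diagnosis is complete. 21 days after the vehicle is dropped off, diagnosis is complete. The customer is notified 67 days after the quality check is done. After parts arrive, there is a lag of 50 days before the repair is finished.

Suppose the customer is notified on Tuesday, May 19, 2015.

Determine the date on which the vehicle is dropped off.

The customer is notified: May 19, 2015.
The quality check is done: May 19, 2015 − 67 days = Mar 13, 2015.
The repair is finished: Mar 13, 2015 − 13 days = Feb 28, 2015.
Parts arrive: Feb 28, 2015 − 50 days = Jan 9, 2015.
Diagnosis is complete: Jan 9, 2015 − 55 days = Nov 15, 2014.
The vehicle is dropped off: Nov 15, 2014 − 21 days = Oct 25, 2014.

Saturday, October 25, 2014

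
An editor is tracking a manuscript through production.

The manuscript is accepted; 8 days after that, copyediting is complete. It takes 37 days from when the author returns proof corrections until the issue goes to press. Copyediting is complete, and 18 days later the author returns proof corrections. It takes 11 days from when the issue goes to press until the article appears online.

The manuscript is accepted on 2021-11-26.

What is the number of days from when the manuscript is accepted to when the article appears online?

Causal path: the manuscript is accepted → copyediting is complete → the author returns proof corrections → the issue goes to press → the article appears online.
Total delay along the path: 8 + 18 + 37 + 11 = 74 days.

74 days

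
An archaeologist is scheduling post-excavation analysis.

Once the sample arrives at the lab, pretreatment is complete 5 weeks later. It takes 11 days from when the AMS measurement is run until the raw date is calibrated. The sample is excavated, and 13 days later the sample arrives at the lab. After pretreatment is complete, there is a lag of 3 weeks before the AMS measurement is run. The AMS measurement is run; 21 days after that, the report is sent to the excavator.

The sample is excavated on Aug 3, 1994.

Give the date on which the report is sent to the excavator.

Nov 1, 1994

The sample is excavated: Aug 3, 1994.
The sample arrives at the lab: Aug 3, 1994 + 13 days = Aug 16, 1994.
Pretreatment is complete: Aug 16, 1994 + 5 weeks = Sep 20, 1994.
The AMS measurement is run: Sep 20, 1994 + 3 weeks = Oct 11, 1994.
The report is sent to the excavator: Oct 11, 1994 + 21 days = Nov 1, 1994.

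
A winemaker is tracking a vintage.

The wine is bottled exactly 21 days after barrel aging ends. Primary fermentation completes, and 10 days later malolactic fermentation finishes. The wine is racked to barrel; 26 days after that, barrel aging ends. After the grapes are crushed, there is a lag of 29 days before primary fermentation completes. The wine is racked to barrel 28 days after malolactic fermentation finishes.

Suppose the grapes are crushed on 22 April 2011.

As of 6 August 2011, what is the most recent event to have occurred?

The grapes are crushed: Apr 22, 2011.
Primary fermentation completes: Apr 22, 2011 + 29 days = May 21, 2011.
Malolactic fermentation finishes: May 21, 2011 + 10 days = May 31, 2011.
The wine is racked to barrel: May 31, 2011 + 28 days = Jun 28, 2011.
Barrel aging ends: Jun 28, 2011 + 26 days = Jul 24, 2011.
The wine is bottled: Jul 24, 2011 + 21 days = Aug 14, 2011.
Aug 6, 2011 falls between when barrel aging ends (Jul 24, 2011) and when the wine is bottled (Aug 14, 2011).

Barrel aging ends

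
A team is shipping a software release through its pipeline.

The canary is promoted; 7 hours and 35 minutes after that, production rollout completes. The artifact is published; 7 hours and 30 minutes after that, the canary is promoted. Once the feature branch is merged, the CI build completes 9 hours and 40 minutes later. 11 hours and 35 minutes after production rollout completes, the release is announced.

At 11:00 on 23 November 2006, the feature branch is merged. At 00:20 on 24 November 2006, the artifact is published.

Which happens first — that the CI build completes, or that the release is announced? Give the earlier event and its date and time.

The feature branch is merged: 11:00 Nov 23, 2006.
The CI build completes: 11:00 Nov 23, 2006 + 9h40m = 20:40 Nov 23, 2006.
The artifact is published: 00:20 Nov 24, 2006.
The canary is promoted: 00:20 Nov 24, 2006 + 7h30m = 07:50 Nov 24, 2006.
Production rollout completes: 07:50 Nov 24, 2006 + 7h35m = 15:25 Nov 24, 2006.
The release is announced: 15:25 Nov 24, 2006 + 11h35m = 03:00 Nov 25, 2006.
Comparing: the CI build completes at 20:40 Nov 23, 2006 vs the release is announced at 03:00 Nov 25, 2006. Earlier: the CI build completes.

The CI build completes — 20:40 on 23 November 2006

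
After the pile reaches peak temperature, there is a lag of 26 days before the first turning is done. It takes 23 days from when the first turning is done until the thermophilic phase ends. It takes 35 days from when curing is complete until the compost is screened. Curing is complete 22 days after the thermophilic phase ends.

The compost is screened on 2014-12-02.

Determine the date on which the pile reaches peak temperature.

The compost is screened: Dec 2, 2014.
Curing is complete: Dec 2, 2014 − 35 days = Oct 28, 2014.
The thermophilic phase ends: Oct 28, 2014 − 22 days = Oct 6, 2014.
The first turning is done: Oct 6, 2014 − 23 days = Sep 13, 2014.
The pile reaches peak temperature: Sep 13, 2014 − 26 days = Aug 18, 2014.

2014-08-18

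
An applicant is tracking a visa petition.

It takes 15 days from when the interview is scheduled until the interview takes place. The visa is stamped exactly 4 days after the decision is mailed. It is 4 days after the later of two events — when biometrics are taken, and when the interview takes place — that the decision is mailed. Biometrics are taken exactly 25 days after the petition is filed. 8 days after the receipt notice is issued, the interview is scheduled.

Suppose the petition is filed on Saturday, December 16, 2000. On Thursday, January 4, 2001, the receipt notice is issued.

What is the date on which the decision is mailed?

Wednesday, January 31, 2001

The petition is filed: Dec 16, 2000.
Biometrics are taken: Dec 16, 2000 + 25 days = Jan 10, 2001.
The receipt notice is issued: Jan 4, 2001.
The interview is scheduled: Jan 4, 2001 + 8 days = Jan 12, 2001.
The interview takes place: Jan 12, 2001 + 15 days = Jan 27, 2001.
Both prerequisites met — biometrics are taken (Jan 10, 2001), the interview takes place (Jan 27, 2001); the later is Jan 27, 2001.
The decision is mailed: Jan 27, 2001 + 4 days = Jan 31, 2001.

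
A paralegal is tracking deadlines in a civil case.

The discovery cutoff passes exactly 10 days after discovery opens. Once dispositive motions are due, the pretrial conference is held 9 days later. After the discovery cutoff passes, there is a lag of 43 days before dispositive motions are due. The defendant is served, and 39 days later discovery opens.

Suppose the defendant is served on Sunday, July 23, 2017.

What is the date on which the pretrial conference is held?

Wednesday, November 1, 2017

The defendant is served: Jul 23, 2017.
Discovery opens: Jul 23, 2017 + 39 days = Aug 31, 2017.
The discovery cutoff passes: Aug 31, 2017 + 10 days = Sep 10, 2017.
Dispositive motions are due: Sep 10, 2017 + 43 days = Oct 23, 2017.
The pretrial conference is held: Oct 23, 2017 + 9 days = Nov 1, 2017.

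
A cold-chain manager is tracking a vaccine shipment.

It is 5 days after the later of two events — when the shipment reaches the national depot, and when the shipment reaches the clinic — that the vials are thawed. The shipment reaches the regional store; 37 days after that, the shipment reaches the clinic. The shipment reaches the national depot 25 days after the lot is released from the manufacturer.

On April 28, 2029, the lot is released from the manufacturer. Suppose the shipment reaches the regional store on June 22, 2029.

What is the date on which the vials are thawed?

The lot is released from the manufacturer: Apr 28, 2029.
The shipment reaches the national depot: Apr 28, 2029 + 25 days = May 23, 2029.
The shipment reaches the regional store: Jun 22, 2029.
The shipment reaches the clinic: Jun 22, 2029 + 37 days = Jul 29, 2029.
Both prerequisites met — the shipment reaches the national depot (May 23, 2029), the shipment reaches the clinic (Jul 29, 2029); the later is Jul 29, 2029.
The vials are thawed: Jul 29, 2029 + 5 days = Aug 3, 2029.

August 3, 2029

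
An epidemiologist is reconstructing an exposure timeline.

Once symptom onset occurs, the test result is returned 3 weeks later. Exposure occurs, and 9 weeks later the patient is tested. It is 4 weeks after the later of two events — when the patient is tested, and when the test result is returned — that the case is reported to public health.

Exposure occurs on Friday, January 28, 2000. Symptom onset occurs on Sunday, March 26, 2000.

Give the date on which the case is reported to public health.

Exposure occurs: Jan 28, 2000.
The patient is tested: Jan 28, 2000 + 9 weeks = Mar 31, 2000.
Symptom onset occurs: Mar 26, 2000.
The test result is returned: Mar 26, 2000 + 3 weeks = Apr 16, 2000.
Both prerequisites met — the patient is tested (Mar 31, 2000), the test result is returned (Apr 16, 2000); the later is Apr 16, 2000.
The case is reported to public health: Apr 16, 2000 + 4 weeks = May 14, 2000.

Sunday, May 14, 2000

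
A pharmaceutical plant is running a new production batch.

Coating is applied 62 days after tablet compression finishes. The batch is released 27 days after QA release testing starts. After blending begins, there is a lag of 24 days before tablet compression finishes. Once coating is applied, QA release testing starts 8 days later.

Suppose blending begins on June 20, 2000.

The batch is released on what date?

Blending begins: Jun 20, 2000.
Tablet compression finishes: Jun 20, 2000 + 24 days = Jul 14, 2000.
Coating is applied: Jul 14, 2000 + 62 days = Sep 14, 2000.
QA release testing starts: Sep 14, 2000 + 8 days = Sep 22, 2000.
The batch is released: Sep 22, 2000 + 27 days = Oct 19, 2000.

October 19, 2000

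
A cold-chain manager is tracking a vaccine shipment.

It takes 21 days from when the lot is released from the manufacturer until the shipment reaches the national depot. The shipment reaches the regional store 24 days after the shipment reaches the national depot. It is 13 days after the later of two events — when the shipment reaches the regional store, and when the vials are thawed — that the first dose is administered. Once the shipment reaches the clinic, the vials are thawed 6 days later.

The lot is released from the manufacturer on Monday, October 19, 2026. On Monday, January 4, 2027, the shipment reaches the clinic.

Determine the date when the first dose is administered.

Saturday, January 23, 2027

The lot is released from the manufacturer: Oct 19, 2026.
The shipment reaches the national depot: Oct 19, 2026 + 21 days = Nov 9, 2026.
The shipment reaches the regional store: Nov 9, 2026 + 24 days = Dec 3, 2026.
The shipment reaches the clinic: Jan 4, 2027.
The vials are thawed: Jan 4, 2027 + 6 days = Jan 10, 2027.
Both prerequisites met — the shipment reaches the regional store (Dec 3, 2026), the vials are thawed (Jan 10, 2027); the later is Jan 10, 2027.
The first dose is administered: Jan 10, 2027 + 13 days = Jan 23, 2027.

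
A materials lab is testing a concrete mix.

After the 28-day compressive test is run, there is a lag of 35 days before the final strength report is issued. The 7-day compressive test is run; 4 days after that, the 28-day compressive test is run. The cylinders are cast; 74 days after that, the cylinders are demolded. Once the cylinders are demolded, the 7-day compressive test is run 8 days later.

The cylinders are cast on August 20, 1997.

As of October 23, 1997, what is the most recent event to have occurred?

The cylinders are cast

The cylinders are cast: Aug 20, 1997.
The cylinders are demolded: Aug 20, 1997 + 74 days = Nov 2, 1997.
The 7-day compressive test is run: Nov 2, 1997 + 8 days = Nov 10, 1997.
The 28-day compressive test is run: Nov 10, 1997 + 4 days = Nov 14, 1997.
The final strength report is issued: Nov 14, 1997 + 35 days = Dec 19, 1997.
Oct 23, 1997 falls between when the cylinders are cast (Aug 20, 1997) and when the cylinders are demolded (Nov 2, 1997).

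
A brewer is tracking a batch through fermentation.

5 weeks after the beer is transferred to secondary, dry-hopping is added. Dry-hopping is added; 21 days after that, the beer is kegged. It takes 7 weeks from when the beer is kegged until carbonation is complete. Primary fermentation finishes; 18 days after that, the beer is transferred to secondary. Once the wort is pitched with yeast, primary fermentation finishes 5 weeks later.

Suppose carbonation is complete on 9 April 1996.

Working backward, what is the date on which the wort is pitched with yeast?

Carbonation is complete: Apr 9, 1996.
The beer is kegged: Apr 9, 1996 − 7 weeks = Feb 20, 1996.
Dry-hopping is added: Feb 20, 1996 − 21 days = Jan 30, 1996.
The beer is transferred to secondary: Jan 30, 1996 − 5 weeks = Dec 26, 1995.
Primary fermentation finishes: Dec 26, 1995 − 18 days = Dec 8, 1995.
The wort is pitched with yeast: Dec 8, 1995 − 5 weeks = Nov 3, 1995.

3 November 1995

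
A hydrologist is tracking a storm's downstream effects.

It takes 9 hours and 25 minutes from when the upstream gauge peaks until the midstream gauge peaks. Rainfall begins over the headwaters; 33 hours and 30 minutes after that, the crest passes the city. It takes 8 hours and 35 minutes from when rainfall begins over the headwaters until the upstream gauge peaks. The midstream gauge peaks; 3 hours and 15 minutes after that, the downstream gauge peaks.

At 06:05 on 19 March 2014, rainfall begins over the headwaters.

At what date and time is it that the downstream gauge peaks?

03:20 on 20 March 2014

Rainfall begins over the headwaters: 06:05 Mar 19, 2014.
The upstream gauge peaks: 06:05 Mar 19, 2014 + 8h35m = 14:40 Mar 19, 2014.
The midstream gauge peaks: 14:40 Mar 19, 2014 + 9h25m = 00:05 Mar 20, 2014.
The downstream gauge peaks: 00:05 Mar 20, 2014 + 3h15m = 03:20 Mar 20, 2014.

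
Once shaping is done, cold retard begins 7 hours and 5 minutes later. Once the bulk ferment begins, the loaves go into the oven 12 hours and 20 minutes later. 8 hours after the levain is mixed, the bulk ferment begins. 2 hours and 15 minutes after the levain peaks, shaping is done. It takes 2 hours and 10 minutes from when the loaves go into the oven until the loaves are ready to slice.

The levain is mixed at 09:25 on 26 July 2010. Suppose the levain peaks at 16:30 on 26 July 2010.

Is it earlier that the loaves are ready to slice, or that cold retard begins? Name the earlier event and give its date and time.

Cold retard begins — 01:50 on 27 July 2010

The levain is mixed: 09:25 Jul 26, 2010.
The bulk ferment begins: 09:25 Jul 26, 2010 + 8h = 17:25 Jul 26, 2010.
The loaves go into the oven: 17:25 Jul 26, 2010 + 12h20m = 05:45 Jul 27, 2010.
The loaves are ready to slice: 05:45 Jul 27, 2010 + 2h10m = 07:55 Jul 27, 2010.
The levain peaks: 16:30 Jul 26, 2010.
Shaping is done: 16:30 Jul 26, 2010 + 2h15m = 18:45 Jul 26, 2010.
Cold retard begins: 18:45 Jul 26, 2010 + 7h05m = 01:50 Jul 27, 2010.
Comparing: the loaves are ready to slice at 07:55 Jul 27, 2010 vs cold retard begins at 01:50 Jul 27, 2010. Earlier: cold retard begins.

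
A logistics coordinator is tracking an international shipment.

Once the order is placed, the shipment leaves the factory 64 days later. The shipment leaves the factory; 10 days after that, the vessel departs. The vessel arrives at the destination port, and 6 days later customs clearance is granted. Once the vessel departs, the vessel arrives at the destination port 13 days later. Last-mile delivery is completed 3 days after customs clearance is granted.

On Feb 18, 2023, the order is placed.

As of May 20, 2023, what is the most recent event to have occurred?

The order is placed: Feb 18, 2023.
The shipment leaves the factory: Feb 18, 2023 + 64 days = Apr 23, 2023.
The vessel departs: Apr 23, 2023 + 10 days = May 3, 2023.
The vessel arrives at the destination port: May 3, 2023 + 13 days = May 16, 2023.
Customs clearance is granted: May 16, 2023 + 6 days = May 22, 2023.
Last-mile delivery is completed: May 22, 2023 + 3 days = May 25, 2023.
May 20, 2023 falls between when the vessel arrives at the destination port (May 16, 2023) and when customs clearance is granted (May 22, 2023).

The vessel arrives at the destination port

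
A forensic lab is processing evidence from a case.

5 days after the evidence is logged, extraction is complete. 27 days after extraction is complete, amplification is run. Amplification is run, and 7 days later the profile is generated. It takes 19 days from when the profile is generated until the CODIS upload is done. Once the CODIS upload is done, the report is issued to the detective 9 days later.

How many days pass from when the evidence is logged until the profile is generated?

39 days

Causal path: the evidence is logged → extraction is complete → amplification is run → the profile is generated.
Total delay along the path: 5 + 27 + 7 = 39 days.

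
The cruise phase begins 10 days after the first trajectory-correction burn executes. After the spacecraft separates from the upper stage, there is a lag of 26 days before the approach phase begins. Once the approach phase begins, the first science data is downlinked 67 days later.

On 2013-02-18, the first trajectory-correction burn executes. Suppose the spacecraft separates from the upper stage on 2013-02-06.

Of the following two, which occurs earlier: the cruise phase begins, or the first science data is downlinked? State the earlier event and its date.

The cruise phase begins — 2013-02-28

The first trajectory-correction burn executes: Feb 18, 2013.
The cruise phase begins: Feb 18, 2013 + 10 days = Feb 28, 2013.
The spacecraft separates from the upper stage: Feb 6, 2013.
The approach phase begins: Feb 6, 2013 + 26 days = Mar 4, 2013.
The first science data is downlinked: Mar 4, 2013 + 67 days = May 10, 2013.
Comparing: the cruise phase begins on Feb 28, 2013 vs the first science data is downlinked on May 10, 2013. Earlier: the cruise phase begins.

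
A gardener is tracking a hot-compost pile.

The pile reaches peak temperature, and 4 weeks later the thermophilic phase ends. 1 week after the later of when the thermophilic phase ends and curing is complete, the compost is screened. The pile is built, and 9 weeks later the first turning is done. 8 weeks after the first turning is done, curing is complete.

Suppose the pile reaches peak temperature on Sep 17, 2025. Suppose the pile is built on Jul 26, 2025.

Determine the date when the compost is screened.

The pile reaches peak temperature: Sep 17, 2025.
The thermophilic phase ends: Sep 17, 2025 + 4 weeks = Oct 15, 2025.
The pile is built: Jul 26, 2025.
The first turning is done: Jul 26, 2025 + 9 weeks = Sep 27, 2025.
Curing is complete: Sep 27, 2025 + 8 weeks = Nov 22, 2025.
Both prerequisites met — the thermophilic phase ends (Oct 15, 2025), curing is complete (Nov 22, 2025); the later is Nov 22, 2025.
The compost is screened: Nov 22, 2025 + 1 week = Nov 29, 2025.

Nov 29, 2025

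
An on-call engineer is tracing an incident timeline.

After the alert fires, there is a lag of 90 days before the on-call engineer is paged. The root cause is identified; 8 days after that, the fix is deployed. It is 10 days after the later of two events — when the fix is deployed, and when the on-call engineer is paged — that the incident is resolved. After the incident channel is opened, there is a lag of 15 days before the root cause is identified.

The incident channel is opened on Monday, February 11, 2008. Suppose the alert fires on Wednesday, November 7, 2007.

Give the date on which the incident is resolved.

The incident channel is opened: Feb 11, 2008.
The root cause is identified: Feb 11, 2008 + 15 days = Feb 26, 2008.
The fix is deployed: Feb 26, 2008 + 8 days = Mar 5, 2008.
The alert fires: Nov 7, 2007.
The on-call engineer is paged: Nov 7, 2007 + 90 days = Feb 5, 2008.
Both prerequisites met — the fix is deployed (Mar 5, 2008), the on-call engineer is paged (Feb 5, 2008); the later is Mar 5, 2008.
The incident is resolved: Mar 5, 2008 + 10 days = Mar 15, 2008.

Saturday, March 15, 2008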